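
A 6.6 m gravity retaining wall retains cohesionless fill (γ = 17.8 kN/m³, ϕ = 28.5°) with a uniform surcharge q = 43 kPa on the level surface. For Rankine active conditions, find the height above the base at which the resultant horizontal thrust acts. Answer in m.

2.66 m

K_a = 0.3540.
Triangular part P₁ = ½K_aγH² = 137.2 at H/3 = 2.200 m; rectangular part P₂ = K_a q H = 100.5 at H/2 = 3.300 m.
ȳ = (P₁·2.200 + P₂·3.300)/(P₁+P₂) = 2.665 m.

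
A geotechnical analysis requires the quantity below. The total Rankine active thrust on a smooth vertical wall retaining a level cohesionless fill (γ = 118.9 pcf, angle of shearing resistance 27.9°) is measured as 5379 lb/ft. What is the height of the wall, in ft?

K_a = 0.3625. P_a = ½ K_a γ H² ⇒ H = √(2P_a/(K_a γ)).
H = √(2×5379/(0.3625×118.9)) = 15.80 ft.

15.8 ft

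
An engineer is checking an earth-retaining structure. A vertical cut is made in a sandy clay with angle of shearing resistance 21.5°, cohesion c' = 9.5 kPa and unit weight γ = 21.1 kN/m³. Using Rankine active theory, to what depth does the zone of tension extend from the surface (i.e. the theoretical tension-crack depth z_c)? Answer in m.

K_a = tan²(45° − 21.5°/2) = 0.4636; √K_a = 0.6809.
The active pressure is zero where K_a γ z = 2c√K_a, so z_c = 2c/(γ√K_a) = 2×9.5/(21.1×0.6809) = 1.323 m.

1.32 m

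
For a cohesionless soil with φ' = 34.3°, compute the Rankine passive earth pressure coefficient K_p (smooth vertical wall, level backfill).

3.58

K_p = (1 + sin φ)/(1 − sin φ) = tan²(45° + 34.3°/2) = 3.582.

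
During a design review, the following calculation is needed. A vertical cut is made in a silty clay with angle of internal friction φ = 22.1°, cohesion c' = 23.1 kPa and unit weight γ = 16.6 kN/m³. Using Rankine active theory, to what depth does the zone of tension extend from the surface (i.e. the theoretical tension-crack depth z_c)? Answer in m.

4.13 m

K_a = tan²(45° − 22.1°/2) = 0.4533; √K_a = 0.6732.
The active pressure is zero where K_a γ z = 2c√K_a, so z_c = 2c/(γ√K_a) = 2×23.1/(16.6×0.6732) = 4.134 m.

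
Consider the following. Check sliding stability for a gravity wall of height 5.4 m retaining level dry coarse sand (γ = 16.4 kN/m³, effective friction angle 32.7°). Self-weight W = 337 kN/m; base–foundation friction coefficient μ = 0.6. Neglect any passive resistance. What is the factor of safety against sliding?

2.83

K_a = tan²(45° − 32.7°/2) = 0.2985.
P_a = ½K_aγH² = 0.5×0.2985×16.4×5.4² = 71.37 kN/m, acting at H/3 = 1.800 m above the base.
FS_sliding = μW / P_a = 0.6×337 / 71.37 = 2.833.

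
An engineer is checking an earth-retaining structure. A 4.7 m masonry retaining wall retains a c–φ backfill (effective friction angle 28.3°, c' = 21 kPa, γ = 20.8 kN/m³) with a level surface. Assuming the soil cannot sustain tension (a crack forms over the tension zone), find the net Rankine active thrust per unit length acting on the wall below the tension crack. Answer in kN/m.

6.46 kN/m

K_a = 0.3568; √K_a = 0.5973.
Tension-crack depth z_c = 2c/(γ√K_a) = 2×21/(20.8×0.5973) = 3.381 m.
σ_a at base = K_a γ H − 2c√K_a = 0.3568×20.8×4.7 − 2×21×0.5973 = 9.791 kPa.
P_a = ½ × 9.791 × (H − z_c) = 0.5×9.791×1.319 = 6.459 kN/m.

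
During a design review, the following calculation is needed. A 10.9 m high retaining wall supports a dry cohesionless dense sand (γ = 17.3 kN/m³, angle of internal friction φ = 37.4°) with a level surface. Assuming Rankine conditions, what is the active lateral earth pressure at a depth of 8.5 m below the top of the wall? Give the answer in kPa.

35.9 kPa

K_a = (1 − sin φ)/(1 + sin φ) = 0.2443.
σ_h = K_a γ z = 0.2443 × 17.3 × 8.5 = 35.92 kPa.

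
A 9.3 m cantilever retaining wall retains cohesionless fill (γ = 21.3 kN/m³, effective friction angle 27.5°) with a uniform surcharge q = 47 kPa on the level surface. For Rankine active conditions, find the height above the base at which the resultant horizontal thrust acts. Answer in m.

K_a = 0.3682.
Triangular part P₁ = ½K_aγH² = 339.2 at H/3 = 3.100 m; rectangular part P₂ = K_a q H = 161.0 at H/2 = 4.650 m.
ȳ = (P₁·3.100 + P₂·4.650)/(P₁+P₂) = 3.599 m.

3.60 m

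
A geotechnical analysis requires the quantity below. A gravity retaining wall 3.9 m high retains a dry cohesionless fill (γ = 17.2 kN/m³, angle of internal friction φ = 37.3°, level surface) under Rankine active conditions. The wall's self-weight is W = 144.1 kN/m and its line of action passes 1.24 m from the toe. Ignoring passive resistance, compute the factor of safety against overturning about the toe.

K_a = tan²(45° − 37.3°/2) = 0.2453.
P_a = ½K_aγH² = 0.5×0.2453×17.2×3.9² = 32.09 kN/m, acting at H/3 = 1.300 m above the base.
Overturning moment M_o = P_a × H/3 = 32.09 × 1.300 = 41.72.
Resisting moment M_r = W × 1.24 = 144.1 × 1.24 = 178.7.
FS_overturning = M_r/M_o = 178.7/41.72 = 4.283.

4.28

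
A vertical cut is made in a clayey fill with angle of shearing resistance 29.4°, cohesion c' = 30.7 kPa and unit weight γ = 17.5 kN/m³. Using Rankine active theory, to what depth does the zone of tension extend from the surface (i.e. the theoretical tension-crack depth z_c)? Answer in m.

K_a = tan²(45° − 29.4°/2) = 0.3415; √K_a = 0.5844.
The active pressure is zero where K_a γ z = 2c√K_a, so z_c = 2c/(γ√K_a) = 2×30.7/(17.5×0.5844) = 6.004 m.

6.00 m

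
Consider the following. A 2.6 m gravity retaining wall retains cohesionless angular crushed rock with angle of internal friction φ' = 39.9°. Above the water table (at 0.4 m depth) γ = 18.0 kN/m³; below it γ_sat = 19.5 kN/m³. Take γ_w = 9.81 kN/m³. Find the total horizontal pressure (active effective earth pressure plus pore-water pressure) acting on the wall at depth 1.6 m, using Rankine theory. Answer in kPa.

15.9 kPa

K_a = (1 − sin φ)/(1 + sin φ) = 0.2184.
γ' = 19.5 − 9.81 = 9.690 kN/m³.
Effective vertical stress at 1.6 m: σ'_v = 18.0×0.4 + 9.690×1.20 = 18.83 kPa.
σ'_h = K_a σ'_v = 0.2184 × 18.83 = 4.113 kPa; u = γ_w × 1.20 = 11.77 kPa.
Total σ_h = 4.113 + 11.77 = 15.88 kPa.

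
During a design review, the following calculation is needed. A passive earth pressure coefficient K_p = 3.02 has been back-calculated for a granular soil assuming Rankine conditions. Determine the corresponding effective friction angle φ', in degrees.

K_p = (1+sin φ)/(1−sin φ) ⇒ sin φ = (K_p − 1)/(K_p + 1) = 0.5025.
φ = arcsin(0.5025) = 30.16°.

30.2°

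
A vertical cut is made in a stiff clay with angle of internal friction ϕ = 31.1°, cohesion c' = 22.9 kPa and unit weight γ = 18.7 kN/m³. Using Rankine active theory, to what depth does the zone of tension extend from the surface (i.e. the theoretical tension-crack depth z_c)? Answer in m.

4.34 m

K_a = tan²(45° − 31.1°/2) = 0.3188; √K_a = 0.5646.
The active pressure is zero where K_a γ z = 2c√K_a, so z_c = 2c/(γ√K_a) = 2×22.9/(18.7×0.5646) = 4.338 m.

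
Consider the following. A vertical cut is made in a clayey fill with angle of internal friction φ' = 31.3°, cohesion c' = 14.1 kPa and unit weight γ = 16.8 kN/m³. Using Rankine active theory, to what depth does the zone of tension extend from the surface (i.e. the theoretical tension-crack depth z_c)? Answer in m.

2.99 m

K_a = tan²(45° − 31.3°/2) = 0.3162; √K_a = 0.5623.
The active pressure is zero where K_a γ z = 2c√K_a, so z_c = 2c/(γ√K_a) = 2×14.1/(16.8×0.5623) = 2.985 m.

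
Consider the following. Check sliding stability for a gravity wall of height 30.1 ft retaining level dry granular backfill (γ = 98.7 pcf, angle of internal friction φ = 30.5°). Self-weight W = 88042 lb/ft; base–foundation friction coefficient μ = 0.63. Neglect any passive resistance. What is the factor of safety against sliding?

3.80

K_a = tan²(45° − 30.5°/2) = 0.3267.
P_a = ½K_aγH² = 0.5×0.3267×98.7×30.1² = 14610 lb/ft, acting at H/3 = 10.03 ft above the base.
FS_sliding = μW / P_a = 0.63×88042 / 14610 = 3.798.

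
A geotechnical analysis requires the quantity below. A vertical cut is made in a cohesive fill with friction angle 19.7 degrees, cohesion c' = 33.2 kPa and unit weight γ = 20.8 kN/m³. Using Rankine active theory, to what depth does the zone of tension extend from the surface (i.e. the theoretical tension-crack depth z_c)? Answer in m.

4.53 m

K_a = tan²(45° − 19.7°/2) = 0.4958; √K_a = 0.7041.
The active pressure is zero where K_a γ z = 2c√K_a, so z_c = 2c/(γ√K_a) = 2×33.2/(20.8×0.7041) = 4.534 m.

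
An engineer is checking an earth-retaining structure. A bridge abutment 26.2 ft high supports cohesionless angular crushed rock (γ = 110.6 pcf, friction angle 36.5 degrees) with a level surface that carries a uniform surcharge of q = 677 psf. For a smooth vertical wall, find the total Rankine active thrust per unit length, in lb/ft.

K_a = tan²(45° − φ/2) = 0.2541.
Soil triangle: ½ K_a γ H² = 0.5×0.2541×110.6×26.2² = 9644 lb/ft.
Surcharge rectangle: K_a q H = 0.2541×677×26.2 = 4506 lb/ft.
Total = 9644 + 4506 = 14150 lb/ft.

14200 lb/ft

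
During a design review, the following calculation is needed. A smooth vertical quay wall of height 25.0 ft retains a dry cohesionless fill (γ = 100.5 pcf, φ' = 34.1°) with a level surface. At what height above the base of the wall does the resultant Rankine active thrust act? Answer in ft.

8.33 ft

K_a = 0.2815.
The pressure distribution is triangular, so the resultant acts at H/3 above the base = 25.0/3 = 8.333 ft.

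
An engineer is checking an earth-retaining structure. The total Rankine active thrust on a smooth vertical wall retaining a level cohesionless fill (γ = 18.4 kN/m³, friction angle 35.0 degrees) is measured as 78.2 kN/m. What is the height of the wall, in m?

5.60 m

K_a = 0.2710. P_a = ½ K_a γ H² ⇒ H = √(2P_a/(K_a γ)).
H = √(2×78.2/(0.2710×18.4)) = 5.601 m.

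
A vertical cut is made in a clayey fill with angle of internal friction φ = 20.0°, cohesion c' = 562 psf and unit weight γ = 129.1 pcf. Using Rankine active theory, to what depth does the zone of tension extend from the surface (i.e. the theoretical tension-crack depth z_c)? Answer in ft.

12.4 ft

K_a = tan²(45° − 20.0°/2) = 0.4903; √K_a = 0.7002.
The active pressure is zero where K_a γ z = 2c√K_a, so z_c = 2c/(γ√K_a) = 2×562/(129.1×0.7002) = 12.43 ft.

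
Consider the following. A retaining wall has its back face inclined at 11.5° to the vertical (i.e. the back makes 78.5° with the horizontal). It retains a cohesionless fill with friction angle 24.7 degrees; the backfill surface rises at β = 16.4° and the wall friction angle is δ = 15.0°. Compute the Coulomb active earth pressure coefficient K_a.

0.632

K_a = sin²(α+φ) / [sin²α · sin(α−δ) · (1 + √{sin(φ+δ)sin(φ−β) / (sin(α−δ)sin(α+β))})²].
With α = 78.5°, φ = 24.7°, δ = 15.0°, β = 16.4°: K_a = 0.6315.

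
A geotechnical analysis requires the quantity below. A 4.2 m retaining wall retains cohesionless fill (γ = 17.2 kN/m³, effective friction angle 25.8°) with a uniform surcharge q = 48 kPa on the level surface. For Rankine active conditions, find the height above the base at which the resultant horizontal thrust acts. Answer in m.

K_a = 0.3935.
Triangular part P₁ = ½K_aγH² = 59.70 at H/3 = 1.400 m; rectangular part P₂ = K_a q H = 79.33 at H/2 = 2.100 m.
ȳ = (P₁·1.400 + P₂·2.100)/(P₁+P₂) = 1.799 m.

1.80 m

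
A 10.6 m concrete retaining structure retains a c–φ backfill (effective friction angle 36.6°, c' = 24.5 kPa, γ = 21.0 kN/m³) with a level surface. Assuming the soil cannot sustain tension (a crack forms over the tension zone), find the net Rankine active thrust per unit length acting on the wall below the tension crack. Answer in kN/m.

94.4 kN/m

K_a = 0.2530; √K_a = 0.5029.
Tension-crack depth z_c = 2c/(γ√K_a) = 2×24.5/(21.0×0.5029) = 4.639 m.
σ_a at base = K_a γ H − 2c√K_a = 0.2530×21.0×10.6 − 2×24.5×0.5029 = 31.66 kPa.
P_a = ½ × 31.66 × (H − z_c) = 0.5×31.66×5.961 = 94.37 kN/m.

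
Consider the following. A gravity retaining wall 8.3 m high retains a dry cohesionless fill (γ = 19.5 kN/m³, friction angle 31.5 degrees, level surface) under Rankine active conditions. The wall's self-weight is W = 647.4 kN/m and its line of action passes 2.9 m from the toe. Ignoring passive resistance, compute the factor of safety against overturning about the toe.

3.22

K_a = tan²(45° − 31.5°/2) = 0.3136.
P_a = ½K_aγH² = 0.5×0.3136×19.5×8.3² = 210.7 kN/m, acting at H/3 = 2.767 m above the base.
Overturning moment M_o = P_a × H/3 = 210.7 × 2.767 = 582.8.
Resisting moment M_r = W × 2.9 = 647.4 × 2.9 = 1877.
FS_overturning = M_r/M_o = 1877/582.8 = 3.221.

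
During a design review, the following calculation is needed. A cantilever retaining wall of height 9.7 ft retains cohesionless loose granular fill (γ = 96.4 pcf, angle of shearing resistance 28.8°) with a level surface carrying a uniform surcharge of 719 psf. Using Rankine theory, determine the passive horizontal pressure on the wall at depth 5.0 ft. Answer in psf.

K_p = (1 + sin φ)/(1 − sin φ) = 2.859.
σ_v = γz + q = 96.4 × 5.0 + 719 = 1201 psf.
σ_h = K_p σ_v = 2.859 × 1201 = 3434 psf.

3430 psf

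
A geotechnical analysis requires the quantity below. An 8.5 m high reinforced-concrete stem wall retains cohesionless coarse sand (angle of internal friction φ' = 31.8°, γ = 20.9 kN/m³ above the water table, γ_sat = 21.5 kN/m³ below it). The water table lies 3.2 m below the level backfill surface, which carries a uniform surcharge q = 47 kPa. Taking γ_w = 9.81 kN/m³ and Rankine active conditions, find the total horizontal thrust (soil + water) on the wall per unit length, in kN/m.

K_a = tan²(45° − φ/2) = 0.3098.
γ' = 21.5 − 9.81 = 11.69 kN/m³. h₂ = H − d_w = 5.3 m.
σ'_h: at surface K_a·q = 14.56; at WT K_a(q+γd_w) = 35.28; at base K_a(q+γd_w+γ'h₂) = 54.47 kPa.
P₁ = ½(14.56+35.28)×3.2 = 79.74; P₂ = ½(35.28+54.47)×5.3 = 237.8; P_w = ½γ_w h₂² = 137.8.
Total = 79.74+237.8+137.8 = 455.4 kN/m.

455 kN/m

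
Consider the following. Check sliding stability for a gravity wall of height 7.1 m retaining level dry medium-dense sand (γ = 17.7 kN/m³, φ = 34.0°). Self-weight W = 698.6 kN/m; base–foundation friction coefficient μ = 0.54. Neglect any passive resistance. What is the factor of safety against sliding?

2.99

K_a = tan²(45° − 34.0°/2) = 0.2827.
P_a = ½K_aγH² = 0.5×0.2827×17.7×7.1² = 126.1 kN/m, acting at H/3 = 2.367 m above the base.
FS_sliding = μW / P_a = 0.54×698.6 / 126.1 = 2.991.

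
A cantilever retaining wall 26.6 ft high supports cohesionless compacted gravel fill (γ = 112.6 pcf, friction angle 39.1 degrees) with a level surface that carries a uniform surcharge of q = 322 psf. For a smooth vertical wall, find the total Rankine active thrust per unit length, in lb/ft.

11000 lb/ft

K_a = tan²(45° − φ/2) = 0.2265.
Soil triangle: ½ K_a γ H² = 0.5×0.2265×112.6×26.6² = 9022 lb/ft.
Surcharge rectangle: K_a q H = 0.2265×322×26.6 = 1940 lb/ft.
Total = 9022 + 1940 = 10960 lb/ft.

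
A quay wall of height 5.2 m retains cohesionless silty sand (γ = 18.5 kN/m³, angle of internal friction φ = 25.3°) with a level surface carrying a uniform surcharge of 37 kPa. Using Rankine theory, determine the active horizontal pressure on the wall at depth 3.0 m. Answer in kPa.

37.1 kPa

K_a = (1 − sin φ)/(1 + sin φ) = 0.4012.
σ_v = γz + q = 18.5 × 3.0 + 37 = 92.50 kPa.
σ_h = K_a σ_v = 0.4012 × 92.50 = 37.11 kPa.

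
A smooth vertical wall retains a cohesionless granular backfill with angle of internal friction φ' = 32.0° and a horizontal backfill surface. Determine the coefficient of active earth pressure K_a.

0.307

K_a = tan²(45° − φ/2) = tan²(29.00°) = 0.3073.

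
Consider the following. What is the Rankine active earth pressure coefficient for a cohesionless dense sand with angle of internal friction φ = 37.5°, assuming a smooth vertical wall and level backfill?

K_a = tan²(45° − φ/2) = tan²(26.25°) = 0.2432.

0.243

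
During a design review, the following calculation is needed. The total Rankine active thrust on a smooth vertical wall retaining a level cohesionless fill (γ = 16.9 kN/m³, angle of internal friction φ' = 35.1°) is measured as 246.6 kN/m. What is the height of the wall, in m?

10.4 m

K_a = 0.2698. P_a = ½ K_a γ H² ⇒ H = √(2P_a/(K_a γ)).
H = √(2×246.6/(0.2698×16.9)) = 10.40 m.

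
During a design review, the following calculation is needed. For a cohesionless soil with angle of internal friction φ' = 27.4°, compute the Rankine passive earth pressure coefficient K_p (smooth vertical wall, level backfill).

K_p = (1 + sin φ)/(1 − sin φ) = tan²(45° + 27.4°/2) = 2.705.

2.71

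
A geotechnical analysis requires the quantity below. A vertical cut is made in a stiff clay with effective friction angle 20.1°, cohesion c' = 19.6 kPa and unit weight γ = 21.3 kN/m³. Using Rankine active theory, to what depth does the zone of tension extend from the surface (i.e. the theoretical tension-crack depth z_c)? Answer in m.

K_a = tan²(45° − 20.1°/2) = 0.4885; √K_a = 0.6989.
The active pressure is zero where K_a γ z = 2c√K_a, so z_c = 2c/(γ√K_a) = 2×19.6/(21.3×0.6989) = 2.633 m.

2.63 m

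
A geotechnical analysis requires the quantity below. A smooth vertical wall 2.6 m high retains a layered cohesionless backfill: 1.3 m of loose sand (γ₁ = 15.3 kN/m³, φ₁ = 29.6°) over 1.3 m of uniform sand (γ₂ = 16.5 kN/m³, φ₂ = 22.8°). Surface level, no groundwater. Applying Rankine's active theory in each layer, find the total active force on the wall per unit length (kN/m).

K_a1 = tan²(45°−29.6°/2) = 0.3387; K_a2 = tan²(45°−22.8°/2) = 0.4414.
Layer 1: σ at base = K_a1 γ₁ h₁ = 6.738 kPa; P₁ = ½×6.738×1.3 = 4.379.
Layer 2: σ_v at top = γ₁h₁ = 19.89; σ_h top = K_a2×19.89 = 8.780; σ_h base = K_a2×(19.89+16.5×1.3) = 18.25.
P₂ = ½(8.780+18.25)×1.3 = 17.57. Total P_a = 4.379+17.57 = 21.95 kN/m.

21.9 kN/m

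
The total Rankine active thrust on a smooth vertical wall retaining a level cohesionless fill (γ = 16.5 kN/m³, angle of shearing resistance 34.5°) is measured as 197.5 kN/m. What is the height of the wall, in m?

9.30 m

K_a = 0.2768. P_a = ½ K_a γ H² ⇒ H = √(2P_a/(K_a γ)).
H = √(2×197.5/(0.2768×16.5)) = 9.300 m.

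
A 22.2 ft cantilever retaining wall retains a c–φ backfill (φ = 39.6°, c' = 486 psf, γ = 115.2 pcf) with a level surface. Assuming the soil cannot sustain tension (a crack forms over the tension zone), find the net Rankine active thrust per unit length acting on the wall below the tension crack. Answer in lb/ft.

K_a = 0.2214; √K_a = 0.4706.
Tension-crack depth z_c = 2c/(γ√K_a) = 2×486/(115.2×0.4706) = 17.93 ft.
σ_a at base = K_a γ H − 2c√K_a = 0.2214×115.2×22.2 − 2×486×0.4706 = 108.9 psf.
P_a = ½ × 108.9 × (H − z_c) = 0.5×108.9×4.269 = 232.5 lb/ft.

232 lb/ft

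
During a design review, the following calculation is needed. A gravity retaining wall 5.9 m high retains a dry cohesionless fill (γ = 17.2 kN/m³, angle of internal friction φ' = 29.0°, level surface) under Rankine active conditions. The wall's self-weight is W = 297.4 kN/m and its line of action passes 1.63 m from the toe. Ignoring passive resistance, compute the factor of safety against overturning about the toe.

K_a = tan²(45° − 29.0°/2) = 0.3470.
P_a = ½K_aγH² = 0.5×0.3470×17.2×5.9² = 103.9 kN/m, acting at H/3 = 1.967 m above the base.
Overturning moment M_o = P_a × H/3 = 103.9 × 1.967 = 204.3.
Resisting moment M_r = W × 1.63 = 297.4 × 1.63 = 484.8.
FS_overturning = M_r/M_o = 484.8/204.3 = 2.373.

2.37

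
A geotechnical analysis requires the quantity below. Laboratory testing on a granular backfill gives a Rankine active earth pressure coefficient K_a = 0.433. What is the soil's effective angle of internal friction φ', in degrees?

23.3°

K_a = tan²(45° − φ/2) ⇒ 45° − φ/2 = arctan(√0.433) = 33.35°.
φ = 2(45° − 33.35°) = 23.31°.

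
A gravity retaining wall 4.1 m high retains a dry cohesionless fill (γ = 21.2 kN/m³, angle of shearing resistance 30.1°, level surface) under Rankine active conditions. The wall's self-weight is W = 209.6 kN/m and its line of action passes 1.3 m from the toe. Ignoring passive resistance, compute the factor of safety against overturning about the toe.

K_a = tan²(45° − 30.1°/2) = 0.3320.
P_a = ½K_aγH² = 0.5×0.3320×21.2×4.1² = 59.16 kN/m, acting at H/3 = 1.367 m above the base.
Overturning moment M_o = P_a × H/3 = 59.16 × 1.367 = 80.85.
Resisting moment M_r = W × 1.3 = 209.6 × 1.3 = 272.5.
FS_overturning = M_r/M_o = 272.5/80.85 = 3.370.

3.37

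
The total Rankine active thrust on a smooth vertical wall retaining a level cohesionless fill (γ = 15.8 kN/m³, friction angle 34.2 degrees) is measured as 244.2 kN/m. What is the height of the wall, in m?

K_a = 0.2803. P_a = ½ K_a γ H² ⇒ H = √(2P_a/(K_a γ)).
H = √(2×244.2/(0.2803×15.8)) = 10.50 m.

10.5 m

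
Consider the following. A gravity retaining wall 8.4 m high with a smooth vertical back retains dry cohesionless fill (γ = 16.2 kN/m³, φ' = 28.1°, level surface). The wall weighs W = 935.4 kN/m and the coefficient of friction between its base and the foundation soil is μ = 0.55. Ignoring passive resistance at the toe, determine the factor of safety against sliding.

K_a = tan²(45° − 28.1°/2) = 0.3596.
P_a = ½K_aγH² = 0.5×0.3596×16.2×8.4² = 205.5 kN/m, acting at H/3 = 2.800 m above the base.
FS_sliding = μW / P_a = 0.55×935.4 / 205.5 = 2.503.

2.50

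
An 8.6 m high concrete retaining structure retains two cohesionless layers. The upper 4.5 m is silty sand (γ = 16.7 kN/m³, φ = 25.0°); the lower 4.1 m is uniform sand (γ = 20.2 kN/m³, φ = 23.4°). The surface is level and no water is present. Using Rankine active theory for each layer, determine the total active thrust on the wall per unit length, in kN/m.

K_a1 = tan²(45°−25.0°/2) = 0.4059; K_a2 = tan²(45°−23.4°/2) = 0.4315.
Layer 1: σ at base = K_a1 γ₁ h₁ = 30.50 kPa; P₁ = ½×30.50×4.5 = 68.63.
Layer 2: σ_v at top = γ₁h₁ = 75.15; σ_h top = K_a2×75.15 = 32.43; σ_h base = K_a2×(75.15+20.2×4.1) = 68.16.
P₂ = ½(32.43+68.16)×4.1 = 206.2. Total P_a = 68.63+206.2 = 274.8 kN/m.

275 kN/m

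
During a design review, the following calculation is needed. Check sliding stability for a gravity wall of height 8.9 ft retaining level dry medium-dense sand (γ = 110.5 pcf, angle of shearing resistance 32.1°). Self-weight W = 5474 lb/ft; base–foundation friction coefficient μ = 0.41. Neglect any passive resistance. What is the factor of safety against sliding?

1.68

K_a = tan²(45° − 32.1°/2) = 0.3060.
P_a = ½K_aγH² = 0.5×0.3060×110.5×8.9² = 1339 lb/ft, acting at H/3 = 2.967 ft above the base.
FS_sliding = μW / P_a = 0.41×5474 / 1339 = 1.676.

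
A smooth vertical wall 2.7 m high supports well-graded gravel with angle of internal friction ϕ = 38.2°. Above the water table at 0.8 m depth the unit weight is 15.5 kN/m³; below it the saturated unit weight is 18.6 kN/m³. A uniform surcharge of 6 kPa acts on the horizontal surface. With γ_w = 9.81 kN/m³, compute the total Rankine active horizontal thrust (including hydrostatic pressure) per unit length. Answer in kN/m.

K_a = tan²(45° − φ/2) = 0.2358.
γ' = 18.6 − 9.81 = 8.790 kN/m³. h₂ = H − d_w = 1.9 m.
σ'_h: at surface K_a·q = 1.415; at WT K_a(q+γd_w) = 4.338; at base K_a(q+γd_w+γ'h₂) = 8.276 kPa.
P₁ = ½(1.415+4.338)×0.8 = 2.301; P₂ = ½(4.338+8.276)×1.9 = 11.98; P_w = ½γ_w h₂² = 17.71.
Total = 2.301+11.98+17.71 = 31.99 kN/m.

32.0 kN/m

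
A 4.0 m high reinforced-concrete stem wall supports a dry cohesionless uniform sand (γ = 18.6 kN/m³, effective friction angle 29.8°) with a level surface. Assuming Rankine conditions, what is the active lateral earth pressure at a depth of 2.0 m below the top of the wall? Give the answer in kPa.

K_a = (1 − sin φ)/(1 + sin φ) = 0.3360.
σ_h = K_a γ z = 0.3360 × 18.6 × 2.0 = 12.50 kPa.

12.5 kPa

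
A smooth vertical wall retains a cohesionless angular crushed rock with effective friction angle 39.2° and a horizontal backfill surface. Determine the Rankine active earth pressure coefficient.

K_a = (1 − sin φ)/(1 + sin φ) = (1 − sin 39.2°)/(1 + sin 39.2°) = 0.2255.

0.225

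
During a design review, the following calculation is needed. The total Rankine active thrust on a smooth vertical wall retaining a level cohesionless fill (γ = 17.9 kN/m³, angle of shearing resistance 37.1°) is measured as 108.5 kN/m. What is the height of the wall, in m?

7.00 m

K_a = 0.2475. P_a = ½ K_a γ H² ⇒ H = √(2P_a/(K_a γ)).
H = √(2×108.5/(0.2475×17.9)) = 6.999 m.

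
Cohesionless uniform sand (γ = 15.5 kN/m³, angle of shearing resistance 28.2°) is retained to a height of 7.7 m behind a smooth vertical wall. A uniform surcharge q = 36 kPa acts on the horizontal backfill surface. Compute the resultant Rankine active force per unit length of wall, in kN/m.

264 kN/m

K_a = tan²(45° − φ/2) = 0.3582.
Soil triangle: ½ K_a γ H² = 0.5×0.3582×15.5×7.7² = 164.6 kN/m.
Surcharge rectangle: K_a q H = 0.3582×36×7.7 = 99.29 kN/m.
Total = 164.6 + 99.29 = 263.9 kN/m.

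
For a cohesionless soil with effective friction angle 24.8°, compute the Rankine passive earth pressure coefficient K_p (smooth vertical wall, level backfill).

2.45

K_p = (1 + sin φ)/(1 − sin φ) = tan²(45° + 24.8°/2) = 2.445.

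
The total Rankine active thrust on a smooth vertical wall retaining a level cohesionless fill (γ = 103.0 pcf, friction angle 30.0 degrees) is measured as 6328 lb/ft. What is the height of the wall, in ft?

19.2 ft

K_a = 0.3333. P_a = ½ K_a γ H² ⇒ H = √(2P_a/(K_a γ)).
H = √(2×6328/(0.3333×103.0)) = 19.20 ft.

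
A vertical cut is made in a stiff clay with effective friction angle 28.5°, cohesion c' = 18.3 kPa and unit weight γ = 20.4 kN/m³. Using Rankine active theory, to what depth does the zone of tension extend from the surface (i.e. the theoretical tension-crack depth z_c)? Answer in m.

K_a = tan²(45° − 28.5°/2) = 0.3540; √K_a = 0.5949.
The active pressure is zero where K_a γ z = 2c√K_a, so z_c = 2c/(γ√K_a) = 2×18.3/(20.4×0.5949) = 3.016 m.

3.02 m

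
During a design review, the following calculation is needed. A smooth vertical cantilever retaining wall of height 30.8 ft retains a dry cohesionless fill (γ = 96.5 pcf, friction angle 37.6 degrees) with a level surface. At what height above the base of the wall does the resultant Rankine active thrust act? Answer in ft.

10.3 ft

K_a = 0.2421.
The pressure distribution is triangular, so the resultant acts at H/3 above the base = 30.8/3 = 10.27 ft.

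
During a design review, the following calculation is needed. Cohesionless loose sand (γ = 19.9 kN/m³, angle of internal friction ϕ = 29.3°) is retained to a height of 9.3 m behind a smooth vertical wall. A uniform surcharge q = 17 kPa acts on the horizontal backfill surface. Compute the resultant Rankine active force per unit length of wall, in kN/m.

K_a = tan²(45° − φ/2) = 0.3428.
Soil triangle: ½ K_a γ H² = 0.5×0.3428×19.9×9.3² = 295.0 kN/m.
Surcharge rectangle: K_a q H = 0.3428×17×9.3 = 54.20 kN/m.
Total = 295.0 + 54.20 = 349.2 kN/m.

349 kN/m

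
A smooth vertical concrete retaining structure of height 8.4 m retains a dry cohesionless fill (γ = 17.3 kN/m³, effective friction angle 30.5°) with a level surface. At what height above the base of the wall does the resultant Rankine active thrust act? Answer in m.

2.80 m

K_a = 0.3267.
The pressure distribution is triangular, so the resultant acts at H/3 above the base = 8.4/3 = 2.800 m.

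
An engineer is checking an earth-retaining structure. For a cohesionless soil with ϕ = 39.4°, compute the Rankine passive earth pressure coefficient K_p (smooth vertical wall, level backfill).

4.48

K_p = (1 + sin φ)/(1 − sin φ) = tan²(45° + 39.4°/2) = 4.475.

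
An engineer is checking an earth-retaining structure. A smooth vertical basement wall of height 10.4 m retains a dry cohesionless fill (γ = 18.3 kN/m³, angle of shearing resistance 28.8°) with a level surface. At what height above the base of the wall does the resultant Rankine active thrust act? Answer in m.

K_a = 0.3498.
The pressure distribution is triangular, so the resultant acts at H/3 above the base = 10.4/3 = 3.467 m.

3.47 m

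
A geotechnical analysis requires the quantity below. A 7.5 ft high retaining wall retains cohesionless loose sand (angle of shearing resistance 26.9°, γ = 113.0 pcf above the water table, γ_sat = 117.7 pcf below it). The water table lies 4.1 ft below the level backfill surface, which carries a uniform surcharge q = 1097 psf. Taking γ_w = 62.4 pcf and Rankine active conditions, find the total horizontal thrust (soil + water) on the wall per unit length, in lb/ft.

4530 lb/ft

K_a = tan²(45° − φ/2) = 0.3770.
γ' = 117.7 − 62.4 = 55.30 pcf. h₂ = H − d_w = 3.4 ft.
σ'_h: at surface K_a·q = 413.6; at WT K_a(q+γd_w) = 588.2; at base K_a(q+γd_w+γ'h₂) = 659.1 psf.
P₁ = ½(413.6+588.2)×4.1 = 2054; P₂ = ½(588.2+659.1)×3.4 = 2120; P_w = ½γ_w h₂² = 360.7.
Total = 2054+2120+360.7 = 4535 lb/ft.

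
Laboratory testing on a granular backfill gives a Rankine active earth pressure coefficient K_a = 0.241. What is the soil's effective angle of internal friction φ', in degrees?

37.7°

K_a = tan²(45° − φ/2) ⇒ 45° − φ/2 = arctan(√0.241) = 26.15°.
φ = 2(45° − 26.15°) = 37.71°.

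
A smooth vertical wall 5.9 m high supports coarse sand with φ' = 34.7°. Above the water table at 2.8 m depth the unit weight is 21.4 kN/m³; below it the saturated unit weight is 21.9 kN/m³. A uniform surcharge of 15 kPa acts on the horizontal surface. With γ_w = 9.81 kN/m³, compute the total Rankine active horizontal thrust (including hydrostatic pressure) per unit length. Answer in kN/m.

K_a = tan²(45° − φ/2) = 0.2745.
γ' = 21.9 − 9.81 = 12.09 kN/m³. h₂ = H − d_w = 3.1 m.
σ'_h: at surface K_a·q = 4.117; at WT K_a(q+γd_w) = 20.56; at base K_a(q+γd_w+γ'h₂) = 30.85 kPa.
P₁ = ½(4.117+20.56)×2.8 = 34.55; P₂ = ½(20.56+30.85)×3.1 = 79.69; P_w = ½γ_w h₂² = 47.14.
Total = 34.55+79.69+47.14 = 161.4 kN/m.

161 kN/m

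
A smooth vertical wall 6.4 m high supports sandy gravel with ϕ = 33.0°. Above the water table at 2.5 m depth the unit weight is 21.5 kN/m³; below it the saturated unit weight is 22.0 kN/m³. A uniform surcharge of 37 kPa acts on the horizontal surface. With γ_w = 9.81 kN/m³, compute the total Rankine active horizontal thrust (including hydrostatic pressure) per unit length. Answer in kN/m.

K_a = tan²(45° − φ/2) = 0.2948.
γ' = 22.0 − 9.81 = 12.19 kN/m³. h₂ = H − d_w = 3.9 m.
σ'_h: at surface K_a·q = 10.91; at WT K_a(q+γd_w) = 26.75; at base K_a(q+γd_w+γ'h₂) = 40.77 kPa.
P₁ = ½(10.91+26.75)×2.5 = 47.08; P₂ = ½(26.75+40.77)×3.9 = 131.7; P_w = ½γ_w h₂² = 74.61.
Total = 47.08+131.7+74.61 = 253.3 kN/m.

253 kN/m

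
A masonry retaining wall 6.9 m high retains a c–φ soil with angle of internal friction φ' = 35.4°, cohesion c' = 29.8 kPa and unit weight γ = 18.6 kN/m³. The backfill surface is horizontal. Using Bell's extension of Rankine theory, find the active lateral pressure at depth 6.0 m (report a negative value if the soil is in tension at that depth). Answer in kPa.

-1.03 kPa

K_a = (1 − sin φ)/(1 + sin φ) = 0.2664.
σ_a = K_a γ z − 2c√K_a = 0.2664×18.6×6.0 − 2×29.8×0.5161 = -1.032 kPa.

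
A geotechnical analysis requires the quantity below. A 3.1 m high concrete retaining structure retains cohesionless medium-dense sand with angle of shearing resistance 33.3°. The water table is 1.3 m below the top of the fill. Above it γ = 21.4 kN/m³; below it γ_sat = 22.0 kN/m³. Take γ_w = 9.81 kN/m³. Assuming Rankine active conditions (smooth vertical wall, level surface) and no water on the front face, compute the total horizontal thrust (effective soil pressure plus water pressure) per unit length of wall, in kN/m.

41.5 kN/m

K_a = tan²(45° − φ/2) = 0.2911.
γ' = 22.0 − 9.81 = 12.19 kN/m³. Depth below WT = 1.8 m.
σ'_h at WT = K_a γ d_w = 8.099 kPa; at base = 8.099 + K_a γ' × 1.8 = 14.49 kPa.
P₁ (0–1.3 m) = ½×8.099×1.3 = 5.265. P₂ (1.3–3.1 m) = ½(8.099+14.49)×1.8 = 20.33.
P_w = ½ γ_w h₂² = 0.5×9.81×1.8² = 15.89. Total = 5.265+20.33+15.89 = 41.49 kN/m.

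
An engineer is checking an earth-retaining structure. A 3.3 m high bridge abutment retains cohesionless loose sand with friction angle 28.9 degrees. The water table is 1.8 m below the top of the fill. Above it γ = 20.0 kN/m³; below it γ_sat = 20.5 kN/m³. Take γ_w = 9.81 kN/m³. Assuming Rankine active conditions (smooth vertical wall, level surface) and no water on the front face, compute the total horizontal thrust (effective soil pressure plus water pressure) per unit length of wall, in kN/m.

K_a = tan²(45° − φ/2) = 0.3484.
γ' = 20.5 − 9.81 = 10.69 kN/m³. Depth below WT = 1.5 m.
σ'_h at WT = K_a γ d_w = 12.54 kPa; at base = 12.54 + K_a γ' × 1.5 = 18.13 kPa.
P₁ (0–1.8 m) = ½×12.54×1.8 = 11.29. P₂ (1.8–3.3 m) = ½(12.54+18.13)×1.5 = 23.00.
P_w = ½ γ_w h₂² = 0.5×9.81×1.5² = 11.04. Total = 11.29+23.00+11.04 = 45.32 kN/m.

45.3 kN/m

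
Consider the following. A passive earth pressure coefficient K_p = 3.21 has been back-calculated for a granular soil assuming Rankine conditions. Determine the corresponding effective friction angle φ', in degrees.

K_p = (1+sin φ)/(1−sin φ) ⇒ sin φ = (K_p − 1)/(K_p + 1) = 0.5249.
φ = arcsin(0.5249) = 31.66°.

31.7°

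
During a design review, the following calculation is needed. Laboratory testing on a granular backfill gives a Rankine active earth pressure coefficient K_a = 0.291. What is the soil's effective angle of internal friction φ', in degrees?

33.3°

K_a = tan²(45° − φ/2) ⇒ 45° − φ/2 = arctan(√0.291) = 28.34°.
φ = 2(45° − 28.34°) = 33.31°.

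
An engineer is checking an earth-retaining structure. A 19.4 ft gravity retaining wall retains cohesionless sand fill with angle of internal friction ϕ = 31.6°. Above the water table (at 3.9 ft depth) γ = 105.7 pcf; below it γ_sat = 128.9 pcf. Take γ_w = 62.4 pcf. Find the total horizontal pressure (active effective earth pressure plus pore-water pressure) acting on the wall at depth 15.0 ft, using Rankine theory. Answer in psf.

1050 psf

K_a = (1 − sin φ)/(1 + sin φ) = 0.3123.
γ' = 128.9 − 62.4 = 66.50 pcf.
Effective vertical stress at 15.0 ft: σ'_v = 105.7×3.9 + 66.50×11.1 = 1150 psf.
σ'_h = K_a σ'_v = 0.3123 × 1150 = 359.3 psf; u = γ_w × 11.1 = 692.6 psf.
Total σ_h = 359.3 + 692.6 = 1052 psf.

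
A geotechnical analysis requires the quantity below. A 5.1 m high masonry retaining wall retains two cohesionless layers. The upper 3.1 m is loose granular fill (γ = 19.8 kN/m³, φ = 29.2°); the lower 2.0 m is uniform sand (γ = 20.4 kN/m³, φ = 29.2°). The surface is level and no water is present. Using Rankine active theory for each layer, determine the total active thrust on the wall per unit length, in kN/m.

89.0 kN/m

K_a1 = tan²(45°−29.2°/2) = 0.3442; K_a2 = tan²(45°−29.2°/2) = 0.3442.
Layer 1: σ at base = K_a1 γ₁ h₁ = 21.13 kPa; P₁ = ½×21.13×3.1 = 32.75.
Layer 2: σ_v at top = γ₁h₁ = 61.38; σ_h top = K_a2×61.38 = 21.13; σ_h base = K_a2×(61.38+20.4×2.0) = 35.17.
P₂ = ½(21.13+35.17)×2.0 = 56.30. Total P_a = 32.75+56.30 = 89.05 kN/m.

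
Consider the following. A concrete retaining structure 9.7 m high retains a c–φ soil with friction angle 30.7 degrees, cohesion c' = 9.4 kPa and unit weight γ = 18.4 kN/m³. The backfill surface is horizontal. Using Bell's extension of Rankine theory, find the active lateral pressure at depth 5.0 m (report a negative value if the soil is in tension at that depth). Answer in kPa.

19.1 kPa

K_a = (1 − sin φ)/(1 + sin φ) = 0.3240.
σ_a = K_a γ z − 2c√K_a = 0.3240×18.4×5.0 − 2×9.4×0.5692 = 19.11 kPa.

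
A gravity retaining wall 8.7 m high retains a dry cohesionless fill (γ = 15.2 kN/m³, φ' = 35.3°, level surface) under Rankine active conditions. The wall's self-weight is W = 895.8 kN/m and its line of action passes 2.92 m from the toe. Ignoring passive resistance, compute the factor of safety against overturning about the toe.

5.86

K_a = tan²(45° − 35.3°/2) = 0.2675.
P_a = ½K_aγH² = 0.5×0.2675×15.2×8.7² = 153.9 kN/m, acting at H/3 = 2.900 m above the base.
Overturning moment M_o = P_a × H/3 = 153.9 × 2.900 = 446.3.
Resisting moment M_r = W × 2.92 = 895.8 × 2.92 = 2616.
FS_overturning = M_r/M_o = 2616/446.3 = 5.861.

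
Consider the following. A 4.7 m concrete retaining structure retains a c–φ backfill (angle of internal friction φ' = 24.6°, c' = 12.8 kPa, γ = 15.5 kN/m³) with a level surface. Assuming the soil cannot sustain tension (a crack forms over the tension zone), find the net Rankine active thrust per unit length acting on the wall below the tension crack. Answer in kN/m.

14.5 kN/m

K_a = 0.4121; √K_a = 0.6420.
Tension-crack depth z_c = 2c/(γ√K_a) = 2×12.8/(15.5×0.6420) = 2.573 m.
σ_a at base = K_a γ H − 2c√K_a = 0.4121×15.5×4.7 − 2×12.8×0.6420 = 13.59 kPa.
P_a = ½ × 13.59 × (H − z_c) = 0.5×13.59×2.127 = 14.46 kN/m.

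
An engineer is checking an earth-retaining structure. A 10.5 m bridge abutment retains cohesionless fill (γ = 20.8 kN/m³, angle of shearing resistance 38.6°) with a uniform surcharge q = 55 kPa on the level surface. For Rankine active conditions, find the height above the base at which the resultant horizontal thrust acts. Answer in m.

K_a = 0.2316.
Triangular part P₁ = ½K_aγH² = 265.6 at H/3 = 3.500 m; rectangular part P₂ = K_a q H = 133.8 at H/2 = 5.250 m.
ȳ = (P₁·3.500 + P₂·5.250)/(P₁+P₂) = 4.086 m.

4.09 m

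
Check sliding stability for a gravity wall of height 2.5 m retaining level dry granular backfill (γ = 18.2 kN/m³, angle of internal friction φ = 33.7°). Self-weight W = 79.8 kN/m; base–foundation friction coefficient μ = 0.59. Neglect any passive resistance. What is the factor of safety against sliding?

2.89

K_a = tan²(45° − 33.7°/2) = 0.2863.
P_a = ½K_aγH² = 0.5×0.2863×18.2×2.5² = 16.28 kN/m, acting at H/3 = 0.8333 m above the base.
FS_sliding = μW / P_a = 0.59×79.8 / 16.28 = 2.891.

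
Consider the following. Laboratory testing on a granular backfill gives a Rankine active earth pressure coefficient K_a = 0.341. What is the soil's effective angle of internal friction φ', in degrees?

K_a = tan²(45° − φ/2) ⇒ 45° − φ/2 = arctan(√0.341) = 30.28°.
φ = 2(45° − 30.28°) = 29.43°.

29.4°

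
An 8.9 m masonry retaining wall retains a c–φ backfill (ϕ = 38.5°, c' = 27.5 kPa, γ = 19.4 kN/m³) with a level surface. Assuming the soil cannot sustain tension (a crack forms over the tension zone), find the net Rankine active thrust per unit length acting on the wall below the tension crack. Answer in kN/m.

20.6 kN/m

K_a = 0.2327; √K_a = 0.4823.
Tension-crack depth z_c = 2c/(γ√K_a) = 2×27.5/(19.4×0.4823) = 5.878 m.
σ_a at base = K_a γ H − 2c√K_a = 0.2327×19.4×8.9 − 2×27.5×0.4823 = 13.64 kPa.
P_a = ½ × 13.64 × (H − z_c) = 0.5×13.64×3.022 = 20.61 kN/m.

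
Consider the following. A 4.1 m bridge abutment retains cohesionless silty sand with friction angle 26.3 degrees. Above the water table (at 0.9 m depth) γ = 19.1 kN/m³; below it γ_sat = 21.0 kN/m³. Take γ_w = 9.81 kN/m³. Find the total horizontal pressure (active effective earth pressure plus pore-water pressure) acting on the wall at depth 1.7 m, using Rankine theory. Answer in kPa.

K_a = (1 − sin φ)/(1 + sin φ) = 0.3859.
γ' = 21.0 − 9.81 = 11.19 kN/m³.
Effective vertical stress at 1.7 m: σ'_v = 19.1×0.9 + 11.19×0.800 = 26.14 kPa.
σ'_h = K_a σ'_v = 0.3859 × 26.14 = 10.09 kPa; u = γ_w × 0.800 = 7.848 kPa.
Total σ_h = 10.09 + 7.848 = 17.94 kPa.

17.9 kPa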